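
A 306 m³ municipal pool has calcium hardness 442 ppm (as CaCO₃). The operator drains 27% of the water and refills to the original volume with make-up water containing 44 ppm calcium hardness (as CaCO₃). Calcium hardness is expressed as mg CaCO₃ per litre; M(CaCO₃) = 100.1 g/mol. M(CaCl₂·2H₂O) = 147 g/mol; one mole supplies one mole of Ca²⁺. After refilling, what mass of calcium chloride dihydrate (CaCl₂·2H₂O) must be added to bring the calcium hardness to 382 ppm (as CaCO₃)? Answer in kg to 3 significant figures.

21.3 kg

Volume: 306 m³ = 306,000 L.
After draining 27% and refilling: 442 × 0.73 + 44 × 0.27 = 334.54 ppm.
Deficit to target: 382 − 334.54 = 47.46 mg/L.
As CaCO₃: 47.46 mg/L × 306,000 L = 14,520 g; ÷ 100.1 = 145.1 mol Ca²⁺.
Mass: 145.1 × 147 = 21,330 g.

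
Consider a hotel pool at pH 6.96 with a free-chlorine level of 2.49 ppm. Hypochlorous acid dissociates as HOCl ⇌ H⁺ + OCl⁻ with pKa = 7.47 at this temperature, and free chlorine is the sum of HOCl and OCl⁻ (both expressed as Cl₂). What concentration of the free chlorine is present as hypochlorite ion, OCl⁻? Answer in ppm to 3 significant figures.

0.588 ppm

[OCl⁻]/[HOCl] = 10^(pH − pKa) = 10^(6.96 − 7.47) = 10^-0.51 = 0.309.
Fraction as HOCl = 1 / (1 + 0.309) = 0.7639.
OCl⁻ = (1 − 0.7639) × 2.49 ppm = 0.5878 ppm.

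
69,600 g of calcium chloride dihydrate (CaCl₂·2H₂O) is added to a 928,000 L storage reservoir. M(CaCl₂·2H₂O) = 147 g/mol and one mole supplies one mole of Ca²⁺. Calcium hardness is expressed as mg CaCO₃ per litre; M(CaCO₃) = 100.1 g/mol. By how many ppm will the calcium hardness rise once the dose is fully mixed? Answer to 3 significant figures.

51.1 ppm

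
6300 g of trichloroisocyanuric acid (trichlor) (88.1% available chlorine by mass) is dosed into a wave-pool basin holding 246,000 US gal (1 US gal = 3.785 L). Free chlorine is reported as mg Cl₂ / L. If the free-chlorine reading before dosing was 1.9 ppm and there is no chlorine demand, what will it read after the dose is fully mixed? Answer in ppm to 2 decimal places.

7.86 ppm

Volume: 246,000 US gal × 3.785 L/gal = 931,110 L.
Available chlorine delivered: 6300 g × 0.881 = 5550 g as Cl₂.
Concentration rise: 5550 g / 931,110 L = 5.961 mg/L = 5.96 ppm.
Final FC: 1.9 + 5.96 = 7.86 ppm.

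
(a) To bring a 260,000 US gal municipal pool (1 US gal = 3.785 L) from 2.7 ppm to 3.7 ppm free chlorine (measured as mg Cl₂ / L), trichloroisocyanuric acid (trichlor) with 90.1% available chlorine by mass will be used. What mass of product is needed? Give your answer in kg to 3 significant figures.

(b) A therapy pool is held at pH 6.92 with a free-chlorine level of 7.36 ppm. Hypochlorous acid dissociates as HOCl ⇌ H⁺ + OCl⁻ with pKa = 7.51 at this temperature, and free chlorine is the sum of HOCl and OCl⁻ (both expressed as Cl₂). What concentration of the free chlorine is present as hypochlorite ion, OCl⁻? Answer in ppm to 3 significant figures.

(a) 1.09 kg; (b) 1.50 ppm

(a) Volume: 260,000 US gal × 3.785 L/gal = 984,100 L.
(a) Chlorine deficit: 3.7 − 2.7 = 1 ppm = 1 mg/L as Cl₂.
(a) Cl₂ equivalent needed: 1 mg/L × 984,100 L = 984,100 mg = 984.1 g.
(a) Product at 90.1% available chlorine: 984.1 / 0.901 = 1092 g.

(b) [OCl⁻]/[HOCl] = 10^(pH − pKa) = 10^(6.92 − 7.51) = 10^-0.59 = 0.257.
(b) Fraction as HOCl = 1 / (1 + 0.257) = 0.7955.
(b) OCl⁻ = (1 − 0.7955) × 7.36 ppm = 1.505 ppm.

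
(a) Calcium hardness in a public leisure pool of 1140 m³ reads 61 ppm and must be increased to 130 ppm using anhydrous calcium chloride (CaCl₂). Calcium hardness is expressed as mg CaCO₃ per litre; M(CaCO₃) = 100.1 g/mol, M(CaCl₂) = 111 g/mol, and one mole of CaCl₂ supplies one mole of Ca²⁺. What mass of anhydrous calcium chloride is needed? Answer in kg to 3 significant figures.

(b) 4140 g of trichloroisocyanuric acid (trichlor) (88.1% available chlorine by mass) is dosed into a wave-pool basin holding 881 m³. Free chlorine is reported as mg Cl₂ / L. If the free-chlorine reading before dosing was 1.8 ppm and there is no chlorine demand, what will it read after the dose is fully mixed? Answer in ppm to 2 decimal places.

(a) 87.2 kg; (b) 5.94 ppm

(a) Volume: 1140 m³ = 1,140,000 L.
(a) Hardness to add: (130 − 61) = 69 mg/L as CaCO₃ × 1,140,000 L = 78,660 g as CaCO₃.
(a) Moles of Ca²⁺ (1 mol Ca²⁺ ≡ 1 mol CaCO₃): 78,660 / 100.1 g/mol = 785.8 mol.
(a) Mass of CaCl₂: 785.8 × 111 = 87,230 g.

(b) Volume: 881 m³ = 881,000 L.
(b) Available chlorine delivered: 4140 g × 0.881 = 3647 g as Cl₂.
(b) Concentration rise: 3647 g / 881,000 L = 4.14 mg/L = 4.14 ppm.
(b) Final FC: 1.8 + 4.14 = 5.94 ppm.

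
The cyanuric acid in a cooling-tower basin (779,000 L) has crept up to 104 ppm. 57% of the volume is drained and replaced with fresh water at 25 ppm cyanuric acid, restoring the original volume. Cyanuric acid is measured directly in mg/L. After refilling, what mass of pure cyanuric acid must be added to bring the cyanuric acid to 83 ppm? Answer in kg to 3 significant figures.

18.7 kg

After draining 57% and refilling: 104 × 0.43 + 25 × 0.57 = 58.97 ppm.
Deficit to target: 83 − 58.97 = 24.03 mg/L.
Mass: 24.03 mg/L × 779,000 L = 18,720 g cyanuric acid.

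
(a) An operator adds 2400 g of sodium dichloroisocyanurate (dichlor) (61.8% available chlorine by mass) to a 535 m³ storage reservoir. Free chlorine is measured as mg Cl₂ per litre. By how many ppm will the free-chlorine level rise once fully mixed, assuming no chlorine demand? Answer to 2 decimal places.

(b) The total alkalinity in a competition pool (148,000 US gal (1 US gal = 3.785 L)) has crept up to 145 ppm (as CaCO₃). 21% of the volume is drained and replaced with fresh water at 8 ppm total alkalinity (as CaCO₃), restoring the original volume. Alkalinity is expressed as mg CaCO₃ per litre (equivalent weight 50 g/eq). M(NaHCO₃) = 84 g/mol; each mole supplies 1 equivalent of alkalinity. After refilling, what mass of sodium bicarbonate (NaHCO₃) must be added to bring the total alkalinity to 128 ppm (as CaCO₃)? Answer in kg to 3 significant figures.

(a) Volume: 535 m³ = 535,000 L.
(a) Available chlorine delivered: 2400 g × 0.618 = 1483 g as Cl₂.
(a) Concentration rise: 1483 g / 535,000 L = 2.772 mg/L = 2.77 ppm.

(b) Volume: 148,000 US gal × 3.785 L/gal = 560,180 L.
(b) After draining 21% and refilling: 145 × 0.79 + 8 × 0.21 = 116.23 ppm.
(b) Deficit to target: 128 − 116.23 = 11.77 mg/L.
(b) As CaCO₃: 11.77 mg/L × 560,180 L = 6593 g; ÷ 50 g/eq ÷ 1 = 131.9 mol NaHCO₃.
(b) Mass: 131.9 × 84 = 11,080 g.

(a) 2.77 ppm; (b) 11.1 kg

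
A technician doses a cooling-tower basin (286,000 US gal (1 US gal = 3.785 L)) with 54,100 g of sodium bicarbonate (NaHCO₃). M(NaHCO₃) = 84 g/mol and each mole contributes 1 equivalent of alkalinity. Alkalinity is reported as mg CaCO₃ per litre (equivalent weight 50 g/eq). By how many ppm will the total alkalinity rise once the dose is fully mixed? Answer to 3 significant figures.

Volume: 286,000 US gal × 3.785 L/gal = 1,082,510 L.
Moles of NaHCO₃: 54,100 g ÷ 84 g/mol = 644 mol → 644 eq of alkalinity.
As CaCO₃: 644 eq × 50 g/eq = 32,200 g.
Rise: 32,200 g / 1,082,510 L × 1000 = 29.75 mg/L.

29.7 ppm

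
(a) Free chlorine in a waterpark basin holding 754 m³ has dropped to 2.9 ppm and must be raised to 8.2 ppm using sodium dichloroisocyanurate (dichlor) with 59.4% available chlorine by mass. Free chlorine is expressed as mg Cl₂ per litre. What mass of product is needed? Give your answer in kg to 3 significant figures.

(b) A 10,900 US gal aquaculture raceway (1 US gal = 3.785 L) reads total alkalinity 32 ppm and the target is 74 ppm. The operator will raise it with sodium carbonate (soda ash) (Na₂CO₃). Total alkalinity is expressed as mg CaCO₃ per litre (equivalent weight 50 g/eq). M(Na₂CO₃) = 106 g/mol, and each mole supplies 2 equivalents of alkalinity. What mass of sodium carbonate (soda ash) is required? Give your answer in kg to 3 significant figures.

(a) Volume: 754 m³ = 754,000 L.
(a) Chlorine deficit: 8.2 − 2.9 = 5.3 ppm = 5.3 mg/L as Cl₂.
(a) Cl₂ equivalent needed: 5.3 mg/L × 754,000 L = 3,996,000 mg = 3996 g.
(a) Product at 59.4% available chlorine: 3996 / 0.594 = 6728 g.

(b) Volume: 10,900 US gal × 3.785 L/gal = 41,256 L.
(b) Alkalinity to add: (74 − 32) = 42 mg/L as CaCO₃ × 41,256 L = 1733 g as CaCO₃.
(b) Equivalents: 1733 g ÷ 50 g/eq = 34.66 eq.
(b) Each mole of Na₂CO₃ supplies 2 eq, so 34.66 / 2 = 17.33 mol.
(b) Mass: 17.33 mol × 106 g/mol = 1837 g.

(a) 6.73 kg; (b) 1.84 kg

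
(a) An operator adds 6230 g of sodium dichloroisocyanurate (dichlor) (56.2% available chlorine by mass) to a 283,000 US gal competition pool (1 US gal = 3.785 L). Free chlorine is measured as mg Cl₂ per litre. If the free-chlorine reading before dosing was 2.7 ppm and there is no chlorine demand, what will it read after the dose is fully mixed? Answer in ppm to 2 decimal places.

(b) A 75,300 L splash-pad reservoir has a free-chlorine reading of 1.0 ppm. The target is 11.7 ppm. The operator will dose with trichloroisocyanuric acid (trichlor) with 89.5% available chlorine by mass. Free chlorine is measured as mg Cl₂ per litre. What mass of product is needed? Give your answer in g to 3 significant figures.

(a) 5.97 ppm; (b) 900 g

(a) Volume: 283,000 US gal × 3.785 L/gal = 1,071,155 L.
(a) Available chlorine delivered: 6230 g × 0.562 = 3501 g as Cl₂.
(a) Concentration rise: 3501 g / 1,071,155 L = 3.269 mg/L = 3.27 ppm.
(a) Final FC: 2.7 + 3.27 = 5.97 ppm.

(b) Chlorine deficit: 11.7 − 1.0 = 10.7 ppm = 10.7 mg/L as Cl₂.
(b) Cl₂ equivalent needed: 10.7 mg/L × 75,300 L = 805,700 mg = 805.7 g.
(b) Product at 89.5% available chlorine: 805.7 / 0.895 = 900.2 g.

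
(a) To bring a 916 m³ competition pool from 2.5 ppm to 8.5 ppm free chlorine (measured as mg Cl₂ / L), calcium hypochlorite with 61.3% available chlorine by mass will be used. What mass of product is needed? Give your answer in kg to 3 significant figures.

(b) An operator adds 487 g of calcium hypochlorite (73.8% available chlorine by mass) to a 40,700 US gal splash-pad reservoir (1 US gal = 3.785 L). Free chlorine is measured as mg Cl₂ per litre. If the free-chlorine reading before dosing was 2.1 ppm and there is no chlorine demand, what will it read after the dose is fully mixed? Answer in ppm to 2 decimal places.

(a) Volume: 916 m³ = 916,000 L.
(a) Chlorine deficit: 8.5 − 2.5 = 6 ppm = 6 mg/L as Cl₂.
(a) Cl₂ equivalent needed: 6 mg/L × 916,000 L = 5,496,000 mg = 5496 g.
(a) Product at 61.3% available chlorine: 5496 / 0.613 = 8966 g.

(b) Volume: 40,700 US gal × 3.785 L/gal = 154,050 L.
(b) Available chlorine delivered: 487 g × 0.738 = 359.4 g as Cl₂.
(b) Concentration rise: 359.4 g / 154,050 L = 2.333 mg/L = 2.33 ppm.
(b) Final FC: 2.1 + 2.33 = 4.43 ppm.

(a) 8.97 kg; (b) 4.43 ppm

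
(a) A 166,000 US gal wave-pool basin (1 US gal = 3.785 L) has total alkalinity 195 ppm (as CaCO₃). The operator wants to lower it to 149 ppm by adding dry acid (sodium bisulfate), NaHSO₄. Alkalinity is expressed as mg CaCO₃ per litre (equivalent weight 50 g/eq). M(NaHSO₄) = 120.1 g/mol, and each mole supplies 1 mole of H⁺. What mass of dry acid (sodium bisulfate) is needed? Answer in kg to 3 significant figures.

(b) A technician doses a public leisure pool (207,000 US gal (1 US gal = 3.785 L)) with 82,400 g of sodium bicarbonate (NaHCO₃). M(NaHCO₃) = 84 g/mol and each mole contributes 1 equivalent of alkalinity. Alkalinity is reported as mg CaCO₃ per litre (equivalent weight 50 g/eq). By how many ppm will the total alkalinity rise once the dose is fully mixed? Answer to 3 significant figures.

(a) Volume: 166,000 US gal × 3.785 L/gal = 628,310 L.
(a) Alkalinity to neutralize: (195 − 149) = 46 mg/L as CaCO₃ × 628,310 L = 28,900 g as CaCO₃.
(a) Equivalents of H⁺ required: 28,900 ÷ 50 g/eq = 578 eq = 578 mol NaHSO₄.
(a) Mass of NaHSO₄: 578 × 120.1 = 69,420 g.

(b) Volume: 207,000 US gal × 3.785 L/gal = 783,495 L.
(b) Moles of NaHCO₃: 82,400 g ÷ 84 g/mol = 981 mol → 981 eq of alkalinity.
(b) As CaCO₃: 981 eq × 50 g/eq = 49,050 g.
(b) Rise: 49,050 g / 783,495 L × 1000 = 62.6 mg/L.

(a) 69.4 kg; (b) 62.6 ppm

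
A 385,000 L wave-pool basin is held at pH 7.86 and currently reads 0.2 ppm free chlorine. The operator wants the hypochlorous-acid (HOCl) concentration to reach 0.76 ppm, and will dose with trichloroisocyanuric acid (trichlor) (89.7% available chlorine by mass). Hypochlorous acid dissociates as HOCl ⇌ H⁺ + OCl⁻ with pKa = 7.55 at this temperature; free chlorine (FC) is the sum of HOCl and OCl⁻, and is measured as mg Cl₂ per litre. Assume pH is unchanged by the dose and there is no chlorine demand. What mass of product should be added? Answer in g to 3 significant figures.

906 g

[OCl⁻]/[HOCl] = 10^(pH − pKa) = 10^(7.86 − 7.55) = 2.042; fraction as HOCl = 1/(1 + 2.042) = 0.3288.
Free chlorine required for 0.76 ppm HOCl: 0.76 / 0.3288 = 2.312 ppm.
FC to add: 2.312 − 0.2 = 2.112 mg/L as Cl₂.
Cl₂ equivalent: 2.112 mg/L × 385,000 L = 813 g.
Product at 89.7% available Cl: 813 / 0.897 = 906.4 g.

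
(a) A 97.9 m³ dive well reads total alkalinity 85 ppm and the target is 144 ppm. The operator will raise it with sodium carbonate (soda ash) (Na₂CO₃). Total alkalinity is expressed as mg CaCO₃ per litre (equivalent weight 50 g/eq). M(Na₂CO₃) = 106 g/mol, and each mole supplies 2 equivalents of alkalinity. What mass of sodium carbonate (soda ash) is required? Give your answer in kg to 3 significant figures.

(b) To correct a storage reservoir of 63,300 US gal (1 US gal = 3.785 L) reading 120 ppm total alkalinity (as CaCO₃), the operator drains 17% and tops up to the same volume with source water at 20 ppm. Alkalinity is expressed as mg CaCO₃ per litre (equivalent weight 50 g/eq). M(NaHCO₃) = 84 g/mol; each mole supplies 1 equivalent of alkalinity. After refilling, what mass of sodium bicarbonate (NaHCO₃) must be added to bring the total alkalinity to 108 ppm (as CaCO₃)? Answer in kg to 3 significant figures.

(a) 6.12 kg; (b) 2.01 kg

(a) Volume: 97.9 m³ = 97,900 L.
(a) Alkalinity to add: (144 − 85) = 59 mg/L as CaCO₃ × 97,900 L = 5776 g as CaCO₃.
(a) Equivalents: 5776 g ÷ 50 g/eq = 115.5 eq.
(a) Each mole of Na₂CO₃ supplies 2 eq, so 115.5 / 2 = 57.76 mol.
(a) Mass: 57.76 mol × 106 g/mol = 6123 g.

(b) Volume: 63,300 US gal × 3.785 L/gal = 239,590 L.
(b) After draining 17% and refilling: 120 × 0.83 + 20 × 0.17 = 103 ppm.
(b) Deficit to target: 108 − 103 = 5 mg/L.
(b) As CaCO₃: 5 mg/L × 239,590 L = 1198 g; ÷ 50 g/eq ÷ 1 = 23.96 mol NaHCO₃.
(b) Mass: 23.96 × 84 = 2013 g.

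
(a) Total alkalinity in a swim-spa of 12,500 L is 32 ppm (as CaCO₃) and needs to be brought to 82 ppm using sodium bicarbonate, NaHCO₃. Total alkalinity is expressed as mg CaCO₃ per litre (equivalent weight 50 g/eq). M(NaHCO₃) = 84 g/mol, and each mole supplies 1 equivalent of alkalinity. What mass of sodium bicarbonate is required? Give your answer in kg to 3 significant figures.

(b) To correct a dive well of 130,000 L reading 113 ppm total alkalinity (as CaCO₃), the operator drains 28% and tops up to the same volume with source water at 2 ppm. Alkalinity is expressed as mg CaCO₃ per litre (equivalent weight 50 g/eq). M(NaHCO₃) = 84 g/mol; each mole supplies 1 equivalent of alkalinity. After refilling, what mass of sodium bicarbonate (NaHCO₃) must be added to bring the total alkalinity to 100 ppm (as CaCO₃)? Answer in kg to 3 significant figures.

(a) 1.05 kg; (b) 3.95 kg

(a) Alkalinity to add: (82 − 32) = 50 mg/L as CaCO₃ × 12,500 L = 625 g as CaCO₃.
(a) Equivalents: 625 g ÷ 50 g/eq = 12.5 eq.
(a) NaHCO₃ supplies 1 eq per mole → 12.5 mol.
(a) Mass: 12.5 mol × 84 g/mol = 1050 g.

(b) After draining 28% and refilling: 113 × 0.72 + 2 × 0.28 = 81.92 ppm.
(b) Deficit to target: 100 − 81.92 = 18.08 mg/L.
(b) As CaCO₃: 18.08 mg/L × 130,000 L = 2350 g; ÷ 50 g/eq ÷ 1 = 47.01 mol NaHCO₃.
(b) Mass: 47.01 × 84 = 3949 g.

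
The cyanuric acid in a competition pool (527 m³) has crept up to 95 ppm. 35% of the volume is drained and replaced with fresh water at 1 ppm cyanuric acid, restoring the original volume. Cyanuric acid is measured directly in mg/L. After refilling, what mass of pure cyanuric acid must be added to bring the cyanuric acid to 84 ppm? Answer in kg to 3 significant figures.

11.5 kg

Volume: 527 m³ = 527,000 L.
After draining 35% and refilling: 95 × 0.65 + 1 × 0.35 = 62.1 ppm.
Deficit to target: 84 − 62.1 = 21.9 mg/L.
Mass: 21.9 mg/L × 527,000 L = 11,540 g cyanuric acid.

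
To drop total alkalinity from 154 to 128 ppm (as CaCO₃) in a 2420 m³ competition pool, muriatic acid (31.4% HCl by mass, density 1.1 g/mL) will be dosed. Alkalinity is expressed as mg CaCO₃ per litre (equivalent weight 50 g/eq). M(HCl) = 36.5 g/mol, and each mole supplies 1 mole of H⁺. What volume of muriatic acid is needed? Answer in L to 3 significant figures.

Volume: 2420 m³ = 2,420,000 L.
Alkalinity to neutralize: (154 − 128) = 26 mg/L as CaCO₃ × 2,420,000 L = 62,920 g as CaCO₃.
Equivalents of H⁺ required: 62,920 ÷ 50 g/eq = 1258 eq = 1258 mol HCl.
Mass of HCl: 1258 × 36.5 = 45,930 g.
Mass of 31.4% solution: 45,930 / 0.314 = 146,300 g.
Volume: 146,300 g ÷ 1.1 g/mL = 133,000 mL.

133 L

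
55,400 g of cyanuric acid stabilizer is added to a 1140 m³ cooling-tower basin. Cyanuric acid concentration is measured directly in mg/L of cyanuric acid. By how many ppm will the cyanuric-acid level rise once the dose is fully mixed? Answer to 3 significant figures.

Volume: 1140 m³ = 1,140,000 L.
Rise: 55,400 g / 1,140,000 L × 1000 = 48.6 mg/L.

48.6 ppm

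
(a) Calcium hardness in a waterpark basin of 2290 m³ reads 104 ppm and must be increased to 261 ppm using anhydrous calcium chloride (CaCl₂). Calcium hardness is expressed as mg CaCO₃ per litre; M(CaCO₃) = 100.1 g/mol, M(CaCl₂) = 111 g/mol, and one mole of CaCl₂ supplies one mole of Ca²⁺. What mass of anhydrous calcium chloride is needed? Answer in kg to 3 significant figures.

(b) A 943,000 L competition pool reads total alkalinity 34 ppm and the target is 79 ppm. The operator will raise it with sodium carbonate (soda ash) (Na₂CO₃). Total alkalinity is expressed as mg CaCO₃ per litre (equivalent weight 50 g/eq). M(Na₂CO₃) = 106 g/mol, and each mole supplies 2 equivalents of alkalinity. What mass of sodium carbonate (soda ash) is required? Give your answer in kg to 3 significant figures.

(a) Volume: 2290 m³ = 2,290,000 L.
(a) Hardness to add: (261 − 104) = 157 mg/L as CaCO₃ × 2,290,000 L = 359,500 g as CaCO₃.
(a) Moles of Ca²⁺ (1 mol Ca²⁺ ≡ 1 mol CaCO₃): 359,500 / 100.1 g/mol = 3592 mol.
(a) Mass of CaCl₂: 3592 × 111 = 398,700 g.

(b) Alkalinity to add: (79 − 34) = 45 mg/L as CaCO₃ × 943,000 L = 42,440 g as CaCO₃.
(b) Equivalents: 42,440 g ÷ 50 g/eq = 848.7 eq.
(b) Each mole of Na₂CO₃ supplies 2 eq, so 848.7 / 2 = 424.4 mol.
(b) Mass: 424.4 mol × 106 g/mol = 44,980 g.

(a) 399 kg; (b) 45.0 kg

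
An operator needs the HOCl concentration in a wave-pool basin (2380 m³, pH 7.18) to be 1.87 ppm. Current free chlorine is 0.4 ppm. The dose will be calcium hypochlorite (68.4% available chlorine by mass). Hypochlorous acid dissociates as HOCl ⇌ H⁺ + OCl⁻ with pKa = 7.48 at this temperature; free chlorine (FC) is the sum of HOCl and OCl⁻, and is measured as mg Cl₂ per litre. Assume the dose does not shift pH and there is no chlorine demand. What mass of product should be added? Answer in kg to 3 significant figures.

8.38 kg

Volume: 2380 m³ = 2,380,000 L.
[OCl⁻]/[HOCl] = 10^(pH − pKa) = 10^(7.18 − 7.48) = 0.5012; fraction as HOCl = 1/(1 + 0.5012) = 0.6661.
Free chlorine required for 1.87 ppm HOCl: 1.87 / 0.6661 = 2.807 ppm.
FC to add: 2.807 − 0.4 = 2.407 mg/L as Cl₂.
Cl₂ equivalent: 2.407 mg/L × 2,380,000 L = 5729 g.
Product at 68.4% available Cl: 5729 / 0.684 = 8376 g.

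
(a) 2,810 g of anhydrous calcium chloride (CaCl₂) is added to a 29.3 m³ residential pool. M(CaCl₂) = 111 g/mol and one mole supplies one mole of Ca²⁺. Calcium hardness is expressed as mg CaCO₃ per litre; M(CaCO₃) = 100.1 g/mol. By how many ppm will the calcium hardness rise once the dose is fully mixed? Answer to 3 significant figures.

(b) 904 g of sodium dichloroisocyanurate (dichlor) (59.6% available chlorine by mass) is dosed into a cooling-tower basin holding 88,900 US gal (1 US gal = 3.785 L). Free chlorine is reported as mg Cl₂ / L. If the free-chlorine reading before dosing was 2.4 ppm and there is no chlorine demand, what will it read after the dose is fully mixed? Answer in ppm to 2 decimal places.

(a) 86.5 ppm; (b) 4.00 ppm

(a) Volume: 29.3 m³ = 29,300 L.
(a) Moles of Ca²⁺: 2,810 g ÷ 111 g/mol = 25.32 mol.
(a) As CaCO₃: 25.32 mol × 100.1 g/mol = 2534 g.
(a) Rise: 2534 g / 29,300 L × 1000 = 86.49 mg/L.

(b) Volume: 88,900 US gal × 3.785 L/gal = 336,486 L.
(b) Available chlorine delivered: 904 g × 0.596 = 538.8 g as Cl₂.
(b) Concentration rise: 538.8 g / 336,486 L = 1.601 mg/L = 1.60 ppm.
(b) Final FC: 2.4 + 1.60 = 4.00 ppm.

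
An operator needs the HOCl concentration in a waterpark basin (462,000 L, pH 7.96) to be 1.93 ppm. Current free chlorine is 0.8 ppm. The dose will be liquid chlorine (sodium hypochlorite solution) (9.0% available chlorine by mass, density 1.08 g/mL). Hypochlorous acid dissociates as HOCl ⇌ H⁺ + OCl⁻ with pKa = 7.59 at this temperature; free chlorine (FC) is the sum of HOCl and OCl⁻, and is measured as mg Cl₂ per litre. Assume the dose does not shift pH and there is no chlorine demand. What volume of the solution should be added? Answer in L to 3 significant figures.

[OCl⁻]/[HOCl] = 10^(pH − pKa) = 10^(7.96 − 7.59) = 2.344; fraction as HOCl = 1/(1 + 2.344) = 0.299.
Free chlorine required for 1.93 ppm HOCl: 1.93 / 0.299 = 6.454 ppm.
FC to add: 6.454 − 0.8 = 5.654 mg/L as Cl₂.
Cl₂ equivalent: 5.654 mg/L × 462,000 L = 2612 g.
Product at 9.0% available Cl: 2612 / 0.09 = 29,030 g.
Volume: 29,030 g ÷ 1.08 g/mL = 26,880 mL.

26.9 L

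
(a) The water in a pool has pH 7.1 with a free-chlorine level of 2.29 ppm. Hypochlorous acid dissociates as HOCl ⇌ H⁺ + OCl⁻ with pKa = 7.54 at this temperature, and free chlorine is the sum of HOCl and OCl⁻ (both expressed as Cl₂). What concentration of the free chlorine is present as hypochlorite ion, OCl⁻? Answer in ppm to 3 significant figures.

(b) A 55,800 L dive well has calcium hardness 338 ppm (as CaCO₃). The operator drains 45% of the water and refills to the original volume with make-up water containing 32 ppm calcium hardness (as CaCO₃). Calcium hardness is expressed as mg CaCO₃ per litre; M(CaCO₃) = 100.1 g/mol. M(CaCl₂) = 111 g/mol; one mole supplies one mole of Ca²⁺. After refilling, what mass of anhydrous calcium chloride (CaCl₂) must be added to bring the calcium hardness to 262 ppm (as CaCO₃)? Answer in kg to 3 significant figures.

(a) 0.610 ppm; (b) 3.82 kg

(a) [OCl⁻]/[HOCl] = 10^(pH − pKa) = 10^(7.1 − 7.54) = 10^-0.44 = 0.3631.
(a) Fraction as HOCl = 1 / (1 + 0.3631) = 0.7336.
(a) OCl⁻ = (1 − 0.7336) × 2.29 ppm = 0.61 ppm.

(b) After draining 45% and refilling: 338 × 0.55 + 32 × 0.45 = 200.3 ppm.
(b) Deficit to target: 262 − 200.3 = 61.7 mg/L.
(b) As CaCO₃: 61.7 mg/L × 55,800 L = 3443 g; ÷ 100.1 = 34.39 mol Ca²⁺.
(b) Mass: 34.39 × 111 = 3818 g.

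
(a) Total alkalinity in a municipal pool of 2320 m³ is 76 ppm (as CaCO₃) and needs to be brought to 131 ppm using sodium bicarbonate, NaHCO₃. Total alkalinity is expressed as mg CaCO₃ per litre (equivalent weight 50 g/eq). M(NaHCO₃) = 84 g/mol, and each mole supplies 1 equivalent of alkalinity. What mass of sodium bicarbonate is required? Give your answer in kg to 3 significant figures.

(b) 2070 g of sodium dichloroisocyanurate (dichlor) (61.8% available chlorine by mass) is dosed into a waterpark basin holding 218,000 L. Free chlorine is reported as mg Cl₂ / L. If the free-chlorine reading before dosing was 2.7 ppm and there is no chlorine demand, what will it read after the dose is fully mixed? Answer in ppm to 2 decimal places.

(a) 214 kg; (b) 8.57 ppm

(a) Volume: 2320 m³ = 2,320,000 L.
(a) Alkalinity to add: (131 − 76) = 55 mg/L as CaCO₃ × 2,320,000 L = 127,600 g as CaCO₃.
(a) Equivalents: 127,600 g ÷ 50 g/eq = 2552 eq.
(a) NaHCO₃ supplies 1 eq per mole → 2552 mol.
(a) Mass: 2552 mol × 84 g/mol = 214,400 g.

(b) Available chlorine delivered: 2070 g × 0.618 = 1279 g as Cl₂.
(b) Concentration rise: 1279 g / 218,000 L = 5.868 mg/L = 5.87 ppm.
(b) Final FC: 2.7 + 5.87 = 8.57 ppm.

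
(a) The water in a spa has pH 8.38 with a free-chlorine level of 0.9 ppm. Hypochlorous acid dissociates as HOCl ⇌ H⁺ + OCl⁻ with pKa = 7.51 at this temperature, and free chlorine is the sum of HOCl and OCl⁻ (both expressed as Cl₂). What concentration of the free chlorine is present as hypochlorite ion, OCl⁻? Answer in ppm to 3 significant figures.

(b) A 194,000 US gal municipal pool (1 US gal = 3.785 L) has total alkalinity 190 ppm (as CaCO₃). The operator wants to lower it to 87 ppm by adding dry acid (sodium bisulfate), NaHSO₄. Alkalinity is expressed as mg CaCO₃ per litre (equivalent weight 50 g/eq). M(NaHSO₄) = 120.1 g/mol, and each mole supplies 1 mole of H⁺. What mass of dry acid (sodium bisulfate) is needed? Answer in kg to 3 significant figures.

(a) 0.793 ppm; (b) 182 kg

(a) [OCl⁻]/[HOCl] = 10^(pH − pKa) = 10^(8.38 − 7.51) = 10^0.87 = 7.413.
(a) Fraction as HOCl = 1 / (1 + 7.413) = 0.1189.
(a) OCl⁻ = (1 − 0.1189) × 0.9 ppm = 0.793 ppm.

(b) Volume: 194,000 US gal × 3.785 L/gal = 734,290 L.
(b) Alkalinity to neutralize: (190 − 87) = 103 mg/L as CaCO₃ × 734,290 L = 75,630 g as CaCO₃.
(b) Equivalents of H⁺ required: 75,630 ÷ 50 g/eq = 1513 eq = 1513 mol NaHSO₄.
(b) Mass of NaHSO₄: 1513 × 120.1 = 181,700 g.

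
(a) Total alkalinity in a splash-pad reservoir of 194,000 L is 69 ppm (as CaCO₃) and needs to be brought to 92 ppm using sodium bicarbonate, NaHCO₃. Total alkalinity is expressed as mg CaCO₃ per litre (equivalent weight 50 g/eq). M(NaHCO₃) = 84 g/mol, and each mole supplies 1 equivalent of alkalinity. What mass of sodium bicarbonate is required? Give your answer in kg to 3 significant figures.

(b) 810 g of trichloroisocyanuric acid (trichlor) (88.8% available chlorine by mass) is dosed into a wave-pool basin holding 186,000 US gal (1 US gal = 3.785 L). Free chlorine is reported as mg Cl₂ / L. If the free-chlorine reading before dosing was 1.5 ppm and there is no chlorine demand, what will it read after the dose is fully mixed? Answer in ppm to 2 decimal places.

(a) 7.50 kg; (b) 2.52 ppm

(a) Alkalinity to add: (92 − 69) = 23 mg/L as CaCO₃ × 194,000 L = 4462 g as CaCO₃.
(a) Equivalents: 4462 g ÷ 50 g/eq = 89.24 eq.
(a) NaHCO₃ supplies 1 eq per mole → 89.24 mol.
(a) Mass: 89.24 mol × 84 g/mol = 7496 g.

(b) Volume: 186,000 US gal × 3.785 L/gal = 704,010 L.
(b) Available chlorine delivered: 810 g × 0.888 = 719.3 g as Cl₂.
(b) Concentration rise: 719.3 g / 704,010 L = 1.022 mg/L = 1.02 ppm.
(b) Final FC: 1.5 + 1.02 = 2.52 ppm.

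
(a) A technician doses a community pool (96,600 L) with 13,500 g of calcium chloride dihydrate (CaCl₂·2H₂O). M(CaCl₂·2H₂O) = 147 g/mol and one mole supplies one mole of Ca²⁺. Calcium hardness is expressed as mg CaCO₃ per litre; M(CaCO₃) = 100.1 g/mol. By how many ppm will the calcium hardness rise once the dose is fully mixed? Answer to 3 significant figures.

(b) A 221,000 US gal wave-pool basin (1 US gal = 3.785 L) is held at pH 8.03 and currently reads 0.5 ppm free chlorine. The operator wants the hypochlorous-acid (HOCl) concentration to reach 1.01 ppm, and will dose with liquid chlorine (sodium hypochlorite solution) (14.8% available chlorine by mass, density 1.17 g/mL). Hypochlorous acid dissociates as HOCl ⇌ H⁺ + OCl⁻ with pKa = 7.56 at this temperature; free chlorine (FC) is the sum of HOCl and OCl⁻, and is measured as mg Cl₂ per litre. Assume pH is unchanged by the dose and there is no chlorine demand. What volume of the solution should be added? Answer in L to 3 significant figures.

(a) Moles of Ca²⁺: 13,500 g ÷ 147 g/mol = 91.84 mol.
(a) As CaCO₃: 91.84 mol × 100.1 g/mol = 9193 g.
(a) Rise: 9193 g / 96,600 L × 1000 = 95.16 mg/L.

(b) Volume: 221,000 US gal × 3.785 L/gal = 836,485 L.
(b) [OCl⁻]/[HOCl] = 10^(pH − pKa) = 10^(8.03 − 7.56) = 2.951; fraction as HOCl = 1/(1 + 2.951) = 0.2531.
(b) Free chlorine required for 1.01 ppm HOCl: 1.01 / 0.2531 = 3.991 ppm.
(b) FC to add: 3.991 − 0.5 = 3.491 mg/L as Cl₂.
(b) Cl₂ equivalent: 3.491 mg/L × 836,485 L = 2920 g.
(b) Product at 14.8% available Cl: 2920 / 0.148 = 19,730 g.
(b) Volume: 19,730 g ÷ 1.17 g/mL = 16,860 mL.

(a) 95.2 ppm; (b) 16.9 L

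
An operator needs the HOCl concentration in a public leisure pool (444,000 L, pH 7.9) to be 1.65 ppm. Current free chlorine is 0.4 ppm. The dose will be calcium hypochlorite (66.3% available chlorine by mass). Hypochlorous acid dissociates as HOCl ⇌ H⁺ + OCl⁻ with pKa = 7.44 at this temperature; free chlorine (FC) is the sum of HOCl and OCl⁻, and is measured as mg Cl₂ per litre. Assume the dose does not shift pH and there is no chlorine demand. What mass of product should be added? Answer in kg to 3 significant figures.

[OCl⁻]/[HOCl] = 10^(pH − pKa) = 10^(7.9 − 7.44) = 2.884; fraction as HOCl = 1/(1 + 2.884) = 0.2575.
Free chlorine required for 1.65 ppm HOCl: 1.65 / 0.2575 = 6.409 ppm.
FC to add: 6.409 − 0.4 = 6.009 mg/L as Cl₂.
Cl₂ equivalent: 6.009 mg/L × 444,000 L = 2668 g.
Product at 66.3% available Cl: 2668 / 0.663 = 4024 g.

4.02 kg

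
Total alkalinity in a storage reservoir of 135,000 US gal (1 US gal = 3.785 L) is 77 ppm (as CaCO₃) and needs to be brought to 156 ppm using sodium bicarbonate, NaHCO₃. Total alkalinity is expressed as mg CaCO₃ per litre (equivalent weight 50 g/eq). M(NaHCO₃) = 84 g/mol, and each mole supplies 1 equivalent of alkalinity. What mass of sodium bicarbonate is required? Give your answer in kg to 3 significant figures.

67.8 kg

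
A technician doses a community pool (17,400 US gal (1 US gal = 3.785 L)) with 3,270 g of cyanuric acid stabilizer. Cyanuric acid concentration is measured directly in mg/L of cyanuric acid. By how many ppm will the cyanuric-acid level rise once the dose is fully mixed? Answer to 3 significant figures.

Volume: 17,400 US gal × 3.785 L/gal = 65,859 L.
Rise: 3,270 g / 65,859 L × 1000 = 49.65 mg/L.

49.7 ppm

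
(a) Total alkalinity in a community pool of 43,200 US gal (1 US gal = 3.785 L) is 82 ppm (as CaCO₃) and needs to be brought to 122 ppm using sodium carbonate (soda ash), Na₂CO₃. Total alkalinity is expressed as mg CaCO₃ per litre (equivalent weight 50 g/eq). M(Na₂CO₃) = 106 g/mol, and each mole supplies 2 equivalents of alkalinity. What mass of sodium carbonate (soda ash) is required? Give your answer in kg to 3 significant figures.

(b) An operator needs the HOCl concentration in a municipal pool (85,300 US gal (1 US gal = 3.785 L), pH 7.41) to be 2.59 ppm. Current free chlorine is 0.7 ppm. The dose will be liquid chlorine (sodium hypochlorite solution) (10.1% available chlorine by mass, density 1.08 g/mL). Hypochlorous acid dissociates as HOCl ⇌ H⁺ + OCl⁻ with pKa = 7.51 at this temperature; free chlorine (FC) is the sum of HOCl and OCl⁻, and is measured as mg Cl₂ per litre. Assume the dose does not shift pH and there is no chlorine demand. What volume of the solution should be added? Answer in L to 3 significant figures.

(a) Volume: 43,200 US gal × 3.785 L/gal = 163,512 L.
(a) Alkalinity to add: (122 − 82) = 40 mg/L as CaCO₃ × 163,512 L = 6540 g as CaCO₃.
(a) Equivalents: 6540 g ÷ 50 g/eq = 130.8 eq.
(a) Each mole of Na₂CO₃ supplies 2 eq, so 130.8 / 2 = 65.4 mol.
(a) Mass: 65.4 mol × 106 g/mol = 6933 g.

(b) Volume: 85,300 US gal × 3.785 L/gal = 322,860 L.
(b) [OCl⁻]/[HOCl] = 10^(pH − pKa) = 10^(7.41 − 7.51) = 0.7943; fraction as HOCl = 1/(1 + 0.7943) = 0.5573.
(b) Free chlorine required for 2.59 ppm HOCl: 2.59 / 0.5573 = 4.647 ppm.
(b) FC to add: 4.647 − 0.7 = 3.947 mg/L as Cl₂.
(b) Cl₂ equivalent: 3.947 mg/L × 322,860 L = 1274 g.
(b) Product at 10.1% available Cl: 1274 / 0.101 = 12,620 g.
(b) Volume: 12,620 g ÷ 1.08 g/mL = 11,680 mL.

(a) 6.93 kg; (b) 11.7 L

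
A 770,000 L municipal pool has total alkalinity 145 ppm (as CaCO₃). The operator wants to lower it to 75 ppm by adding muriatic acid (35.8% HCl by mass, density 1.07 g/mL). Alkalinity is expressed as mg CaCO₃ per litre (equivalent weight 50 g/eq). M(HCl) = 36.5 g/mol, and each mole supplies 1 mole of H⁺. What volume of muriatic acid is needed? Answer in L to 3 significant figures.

103 L

Alkalinity to neutralize: (145 − 75) = 70 mg/L as CaCO₃ × 770,000 L = 53,900 g as CaCO₃.
Equivalents of H⁺ required: 53,900 ÷ 50 g/eq = 1078 eq = 1078 mol HCl.
Mass of HCl: 1078 × 36.5 = 39,350 g.
Mass of 35.8% solution: 39,350 / 0.358 = 109,900 g.
Volume: 109,900 g ÷ 1.07 g/mL = 102,700 mL.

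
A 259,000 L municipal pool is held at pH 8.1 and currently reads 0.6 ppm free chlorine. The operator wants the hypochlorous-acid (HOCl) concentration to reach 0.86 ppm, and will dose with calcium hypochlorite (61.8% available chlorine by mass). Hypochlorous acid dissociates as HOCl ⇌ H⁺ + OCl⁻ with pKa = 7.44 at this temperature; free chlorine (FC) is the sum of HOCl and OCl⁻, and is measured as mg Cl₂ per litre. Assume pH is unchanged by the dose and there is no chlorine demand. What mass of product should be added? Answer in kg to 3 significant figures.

1.76 kg

[OCl⁻]/[HOCl] = 10^(pH − pKa) = 10^(8.1 − 7.44) = 4.571; fraction as HOCl = 1/(1 + 4.571) = 0.1795.
Free chlorine required for 0.86 ppm HOCl: 0.86 / 0.1795 = 4.791 ppm.
FC to add: 4.791 − 0.6 = 4.191 mg/L as Cl₂.
Cl₂ equivalent: 4.191 mg/L × 259,000 L = 1085 g.
Product at 61.8% available Cl: 1085 / 0.618 = 1756 g.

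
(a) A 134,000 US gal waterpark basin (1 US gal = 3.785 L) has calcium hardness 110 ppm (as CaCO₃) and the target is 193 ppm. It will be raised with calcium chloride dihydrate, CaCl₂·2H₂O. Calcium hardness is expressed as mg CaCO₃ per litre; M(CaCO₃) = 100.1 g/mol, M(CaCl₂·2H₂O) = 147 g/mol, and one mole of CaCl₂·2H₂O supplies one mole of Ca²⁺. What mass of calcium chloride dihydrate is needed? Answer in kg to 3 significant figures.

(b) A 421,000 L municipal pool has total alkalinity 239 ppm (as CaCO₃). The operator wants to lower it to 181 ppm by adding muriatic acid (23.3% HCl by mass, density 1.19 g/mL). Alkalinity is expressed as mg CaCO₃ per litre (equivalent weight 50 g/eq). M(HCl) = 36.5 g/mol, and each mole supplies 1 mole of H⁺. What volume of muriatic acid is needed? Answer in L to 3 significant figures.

(a) 61.8 kg; (b) 64.3 L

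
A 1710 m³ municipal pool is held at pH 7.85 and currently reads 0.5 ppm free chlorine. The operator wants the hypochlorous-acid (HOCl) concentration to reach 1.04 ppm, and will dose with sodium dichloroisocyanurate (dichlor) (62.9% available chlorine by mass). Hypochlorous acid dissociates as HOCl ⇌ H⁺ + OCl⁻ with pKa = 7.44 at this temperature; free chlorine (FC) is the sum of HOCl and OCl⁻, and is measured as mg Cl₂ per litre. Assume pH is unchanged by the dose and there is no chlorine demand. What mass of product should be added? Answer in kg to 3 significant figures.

8.74 kg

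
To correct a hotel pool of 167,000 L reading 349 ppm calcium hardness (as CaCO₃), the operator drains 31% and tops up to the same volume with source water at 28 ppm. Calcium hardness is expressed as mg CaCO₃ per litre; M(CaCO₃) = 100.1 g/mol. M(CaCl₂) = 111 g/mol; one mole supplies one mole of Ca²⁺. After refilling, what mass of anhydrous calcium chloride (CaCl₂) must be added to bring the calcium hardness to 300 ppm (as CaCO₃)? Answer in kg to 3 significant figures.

9.35 kg

After draining 31% and refilling: 349 × 0.69 + 28 × 0.31 = 249.49 ppm.
Deficit to target: 300 − 249.49 = 50.51 mg/L.
As CaCO₃: 50.51 mg/L × 167,000 L = 8435 g; ÷ 100.1 = 84.27 mol Ca²⁺.
Mass: 84.27 × 111 = 9354 g.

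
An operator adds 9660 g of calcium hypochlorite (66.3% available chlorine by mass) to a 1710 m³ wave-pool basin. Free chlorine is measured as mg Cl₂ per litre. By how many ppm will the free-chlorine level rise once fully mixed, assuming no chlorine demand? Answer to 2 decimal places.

Volume: 1710 m³ = 1,710,000 L.
Available chlorine delivered: 9660 g × 0.663 = 6405 g as Cl₂.
Concentration rise: 6405 g / 1,710,000 L = 3.745 mg/L = 3.75 ppm.

3.75 ppm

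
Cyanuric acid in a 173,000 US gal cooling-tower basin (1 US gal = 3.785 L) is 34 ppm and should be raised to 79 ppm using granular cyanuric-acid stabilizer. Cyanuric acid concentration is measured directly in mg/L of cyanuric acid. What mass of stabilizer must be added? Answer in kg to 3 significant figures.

Volume: 173,000 US gal × 3.785 L/gal = 654,805 L.
CYA to add: (79 − 34) = 45 mg/L × 654,805 L = 29,470 g cyanuric acid.

29.5 kg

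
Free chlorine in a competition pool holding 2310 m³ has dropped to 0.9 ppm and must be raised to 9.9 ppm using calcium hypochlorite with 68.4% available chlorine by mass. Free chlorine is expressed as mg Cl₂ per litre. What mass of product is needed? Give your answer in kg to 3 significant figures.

Volume: 2310 m³ = 2,310,000 L.
Chlorine deficit: 9.9 − 0.9 = 9 ppm = 9 mg/L as Cl₂.
Cl₂ equivalent needed: 9 mg/L × 2,310,000 L = 20,790,000 mg = 20,790 g.
Product at 68.4% available chlorine: 20,790 / 0.684 = 30,390 g.

30.4 kg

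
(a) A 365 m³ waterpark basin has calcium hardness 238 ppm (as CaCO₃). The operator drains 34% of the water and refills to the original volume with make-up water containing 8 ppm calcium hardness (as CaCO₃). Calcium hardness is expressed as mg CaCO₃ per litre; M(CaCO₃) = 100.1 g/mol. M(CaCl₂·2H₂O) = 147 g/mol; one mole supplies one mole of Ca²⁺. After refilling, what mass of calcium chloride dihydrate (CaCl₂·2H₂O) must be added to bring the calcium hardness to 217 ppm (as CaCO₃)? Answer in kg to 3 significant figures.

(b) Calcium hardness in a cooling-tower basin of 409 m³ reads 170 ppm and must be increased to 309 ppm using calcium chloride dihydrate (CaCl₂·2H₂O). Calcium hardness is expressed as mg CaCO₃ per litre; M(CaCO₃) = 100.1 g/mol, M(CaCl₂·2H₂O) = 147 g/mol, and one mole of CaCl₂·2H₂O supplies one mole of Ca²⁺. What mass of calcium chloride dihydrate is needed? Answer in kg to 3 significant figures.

(a) Volume: 365 m³ = 365,000 L.
(a) After draining 34% and refilling: 238 × 0.66 + 8 × 0.34 = 159.8 ppm.
(a) Deficit to target: 217 − 159.8 = 57.2 mg/L.
(a) As CaCO₃: 57.2 mg/L × 365,000 L = 20,880 g; ÷ 100.1 = 208.6 mol Ca²⁺.
(a) Mass: 208.6 × 147 = 30,660 g.

(b) Volume: 409 m³ = 409,000 L.
(b) Hardness to add: (309 − 170) = 139 mg/L as CaCO₃ × 409,000 L = 56,850 g as CaCO₃.
(b) Moles of Ca²⁺ (1 mol Ca²⁺ ≡ 1 mol CaCO₃): 56,850 / 100.1 g/mol = 567.9 mol.
(b) Mass of CaCl₂·2H₂O: 567.9 × 147 = 83,490 g.

(a) 30.7 kg; (b) 83.5 kg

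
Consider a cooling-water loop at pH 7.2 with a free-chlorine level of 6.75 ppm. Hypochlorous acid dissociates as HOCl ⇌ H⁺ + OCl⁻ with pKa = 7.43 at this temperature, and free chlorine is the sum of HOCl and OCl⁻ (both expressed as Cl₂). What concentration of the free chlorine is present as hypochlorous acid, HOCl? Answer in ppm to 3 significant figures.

4.25 ppm

[OCl⁻]/[HOCl] = 10^(pH − pKa) = 10^(7.2 − 7.43) = 10^-0.23 = 0.5888.
Fraction as HOCl = 1 / (1 + 0.5888) = 0.6294.
HOCl = 0.6294 × 6.75 ppm = 4.248 ppm.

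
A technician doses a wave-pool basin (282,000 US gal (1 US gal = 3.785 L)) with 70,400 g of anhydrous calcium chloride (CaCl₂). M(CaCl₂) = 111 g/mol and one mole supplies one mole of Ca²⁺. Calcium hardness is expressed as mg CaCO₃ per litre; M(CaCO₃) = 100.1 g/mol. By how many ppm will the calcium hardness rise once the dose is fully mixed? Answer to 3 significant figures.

Volume: 282,000 US gal × 3.785 L/gal = 1,067,370 L.
Moles of Ca²⁺: 70,400 g ÷ 111 g/mol = 634.2 mol.
As CaCO₃: 634.2 mol × 100.1 g/mol = 63,490 g.
Rise: 63,490 g / 1,067,370 L × 1000 = 59.48 mg/L.

59.5 ppm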